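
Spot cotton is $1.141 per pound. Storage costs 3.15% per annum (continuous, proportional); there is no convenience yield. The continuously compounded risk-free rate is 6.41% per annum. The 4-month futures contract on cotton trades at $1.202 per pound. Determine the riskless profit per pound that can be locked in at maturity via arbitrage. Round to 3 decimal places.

$0.024 per pound

Fair futures: F* = S·e^(carry·T), with carry = (r + u) = 0.0641 + 0.0315 = 0.0956
F* = 1.141 · e^(0.0956 × 4/12) = 1.141 · e^0.031867 = 1.141 × 1.032380 = $1.1779
Market $1.202 > fair $1.1779: forward overpriced → cash-and-carry (buy spot, short the forward).
At maturity, profit = |F_mkt − F*| = |1.202 − 1.1779| = $0.024 per pound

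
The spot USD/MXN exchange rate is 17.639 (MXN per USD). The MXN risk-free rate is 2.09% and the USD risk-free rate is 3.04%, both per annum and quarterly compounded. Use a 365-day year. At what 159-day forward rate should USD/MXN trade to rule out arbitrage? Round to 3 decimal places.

17.567

By covered interest parity, F = S · (1+r_MXN/4)^(4T) / (1+r_USD/4)^(4T)
= 17.639 × 1.009122 / 1.013280 = 17.639 × 0.995896
F = 17.567 MXN per USD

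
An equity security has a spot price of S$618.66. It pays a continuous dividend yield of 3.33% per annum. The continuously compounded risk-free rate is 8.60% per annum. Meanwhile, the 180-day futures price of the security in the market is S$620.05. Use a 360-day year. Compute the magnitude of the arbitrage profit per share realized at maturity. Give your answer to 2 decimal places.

Fair futures: F* = S·e^(carry·T), with carry = (r − q) = 0.0860 − 0.0333 = 0.0527
F* = 618.66 · e^(0.0527 × 180/360) = 618.66 · e^0.026350 = 618.66 × 1.026700 = S$635.1782
Market S$620.05 < fair S$635.1782: forward underpriced → reverse cash-and-carry (short spot, go long the forward).
At maturity, profit = |F_mkt − F*| = |620.05 − 635.1782| = S$15.13 per share

S$15.13 per share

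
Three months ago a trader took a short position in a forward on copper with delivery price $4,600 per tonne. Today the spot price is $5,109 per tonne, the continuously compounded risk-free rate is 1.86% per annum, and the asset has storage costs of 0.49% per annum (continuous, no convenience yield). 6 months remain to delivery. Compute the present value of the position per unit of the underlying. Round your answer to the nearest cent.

-$564.11 per tonne

Current fair forward for the remaining 6 months: F = S·e^((r + u)·T), (r + u) = 0.0186 + 0.0049 = 0.0235
F = 5109 · e^(0.0235 × 6/12) = 5109 × 1.01181930 = 5169.3848
Value of long forward = (F − K)·e^(−rT) = (5169.3848 − 4600) · e^(−0.0186·6/12)
= 569.3848 × 0.99074311 = 564.11
Short position value = −(long value) = -$564.11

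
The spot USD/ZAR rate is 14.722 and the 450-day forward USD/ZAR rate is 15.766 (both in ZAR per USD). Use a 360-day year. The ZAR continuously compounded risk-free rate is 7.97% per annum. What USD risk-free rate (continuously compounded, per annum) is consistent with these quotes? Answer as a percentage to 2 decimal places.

2.49%

F = S·e^((r_ZAR − r_USD)T) ⇒ r_USD = r_ZAR − ln(F/S)/T
ln(15.766/14.722) = 0.068513; /(450/360) = 0.054810
r_USD = 0.0797 − 0.054810 = 0.024890
r_USD = 2.49%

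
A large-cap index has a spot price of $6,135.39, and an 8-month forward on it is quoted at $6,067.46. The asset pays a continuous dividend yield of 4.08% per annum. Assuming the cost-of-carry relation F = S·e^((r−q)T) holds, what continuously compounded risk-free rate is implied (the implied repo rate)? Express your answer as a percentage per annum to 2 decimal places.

2.41%

From F = S·e^((r−q)T): (r − q) = ln(F/S)/T
ln(6067.46/6135.39) = ln(0.988928) = -0.011134
(r − q) = -0.011134 / (8/12) = -0.016701
r = ln(F/S)/T + q = -0.016701 + 0.0408 = 0.024099
r = 2.41%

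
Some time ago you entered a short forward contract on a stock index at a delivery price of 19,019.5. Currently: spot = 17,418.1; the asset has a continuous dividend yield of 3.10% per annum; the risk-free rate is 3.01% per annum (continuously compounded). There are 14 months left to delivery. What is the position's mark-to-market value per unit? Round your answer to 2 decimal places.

Current fair forward for the remaining 14 months: F = S·e^((r − q)·T), (r − q) = 0.0301 − 0.0310 = -0.0009
F = 17418.1 · e^(-0.0009 × 14/12) = 17418.1 × 0.99895055 = 17399.8206
Value of long forward = (F − K)·e^(−rT) = (17399.8206 − 19019.5) · e^(−0.0301·14/12)
= -1619.6794 × 0.96549277 = -1563.79
Short position value = −(long value) = 1563.79

1563.79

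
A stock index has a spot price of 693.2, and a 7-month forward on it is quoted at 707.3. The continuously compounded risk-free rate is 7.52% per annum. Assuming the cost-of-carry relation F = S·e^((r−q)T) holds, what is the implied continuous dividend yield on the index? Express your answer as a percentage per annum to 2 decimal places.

From F = S·e^((r−q)T): (r − q) = ln(F/S)/T
ln(707.3/693.2) = ln(1.020340) = 0.020136
(r − q) = 0.020136 / (7/12) = 0.034519
q = r − ln(F/S)/T = 0.0752 − 0.034519 = 0.040681
q = 4.07%

4.07%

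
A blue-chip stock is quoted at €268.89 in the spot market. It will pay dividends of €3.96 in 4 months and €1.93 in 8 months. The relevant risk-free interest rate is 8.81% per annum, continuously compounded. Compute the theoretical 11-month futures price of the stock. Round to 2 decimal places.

€285.36

PV(dividends) I = 3.96·e^(−0.0881·4/12) + 1.93·e^(−0.0881·8/12)
I = 3.8454 + 1.8199 = 5.6653
F = (S − I)·e^(rT) = (268.89 − 5.6653) · e^(0.0881·11/12)
= 263.2247 · e^0.080758 = 263.2247 × 1.084109 = €285.36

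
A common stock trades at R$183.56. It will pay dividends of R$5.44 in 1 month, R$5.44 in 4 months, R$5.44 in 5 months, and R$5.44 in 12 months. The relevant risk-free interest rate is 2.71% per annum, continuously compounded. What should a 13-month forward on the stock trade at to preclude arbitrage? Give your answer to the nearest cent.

R$166.90

PV(dividends) I = 5.44·e^(−0.0271·1/12) + 5.44·e^(−0.0271·4/12) + 5.44·e^(−0.0271·5/12) + 5.44·e^(−0.0271·12/12)
I = 5.4277 + 5.3911 + 5.3789 + 5.2946 = 21.4923
F = (S − I)·e^(rT) = (183.56 − 21.4923) · e^(0.0271·13/12)
= 162.0677 · e^0.029358 = 162.0677 × 1.029793 = R$166.90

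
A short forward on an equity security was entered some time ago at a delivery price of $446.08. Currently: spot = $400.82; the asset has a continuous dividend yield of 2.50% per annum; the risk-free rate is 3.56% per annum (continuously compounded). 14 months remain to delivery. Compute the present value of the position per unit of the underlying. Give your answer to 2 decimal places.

$38.63

Current fair forward for the remaining 14 months: F = S·e^((r − q)·T), (r − q) = 0.0356 − 0.0250 = 0.0106
F = 400.82 · e^(0.0106 × 14/12) = 400.82 × 1.012443 = 405.8074
Value of long forward = (F − K)·e^(−rT) = (405.8074 − 446.08) · e^(−0.0356·14/12)
= -40.2726 × 0.959317 = -38.63
Short position value = −(long value) = $38.63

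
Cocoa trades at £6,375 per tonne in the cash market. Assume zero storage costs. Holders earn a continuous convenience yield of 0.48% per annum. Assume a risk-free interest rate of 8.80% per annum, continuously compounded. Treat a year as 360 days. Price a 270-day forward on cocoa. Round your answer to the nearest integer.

Net carry = r + u − y = 0.0880 + 0.0000 − 0.0048 = 0.0832
F = S·e^((r+u−y)T) = 6375 · e^(0.0832 × 270/360) = 6375 · e^0.062400
= 6375 × 1.064388 = £6,785 per tonne

£6,785 per tonne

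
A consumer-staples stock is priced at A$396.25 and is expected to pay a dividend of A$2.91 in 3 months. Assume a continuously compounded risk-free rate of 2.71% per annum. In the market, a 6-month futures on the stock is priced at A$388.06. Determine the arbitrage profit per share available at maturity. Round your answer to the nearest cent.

A$10.67 per share

PV(dividends) I = 2.91·e^(−0.0271·3/12) = 2.8904
Fair futures F* = (S − I)·e^(rT) = (396.25 − 2.8904)·e^0.013550 = 393.3596 × 1.013642 = 398.7258
Market A$388.06 < fair 398.7258: forward underpriced → reverse cash-and-carry (short the stock, invest proceeds at r, pay the dividends, go long the forward).
Profit at T = |F_mkt − F*| = |388.06 − 398.7258| = A$10.67 per share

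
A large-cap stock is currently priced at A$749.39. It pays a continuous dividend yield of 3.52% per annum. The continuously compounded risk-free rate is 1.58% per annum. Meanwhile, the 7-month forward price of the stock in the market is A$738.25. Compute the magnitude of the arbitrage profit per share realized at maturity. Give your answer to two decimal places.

Fair forward: F* = S·e^(carry·T), with carry = (r − q) = 0.0158 − 0.0352 = -0.0194
F* = 749.39 · e^(-0.0194 × 7/12) = 749.39 · e^-0.011317 = 749.39 × 0.988747 = A$740.9571
Market A$738.25 < fair A$740.9571: forward underpriced → reverse cash-and-carry (short spot, go long the forward).
At maturity, profit = |F_mkt − F*| = |738.25 − 740.9571| = A$2.71 per share

A$2.71 per share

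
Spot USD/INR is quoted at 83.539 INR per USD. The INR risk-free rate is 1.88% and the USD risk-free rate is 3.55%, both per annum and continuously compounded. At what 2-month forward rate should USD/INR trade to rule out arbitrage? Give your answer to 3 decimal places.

F = S·e^((r_INR − r_USD)T) = 83.539 · e^((0.0188 − 0.0355) × 2/12)
= 83.539 · e^-0.002783 = 83.539 × 0.997221
F = 83.307 INR per USD

83.307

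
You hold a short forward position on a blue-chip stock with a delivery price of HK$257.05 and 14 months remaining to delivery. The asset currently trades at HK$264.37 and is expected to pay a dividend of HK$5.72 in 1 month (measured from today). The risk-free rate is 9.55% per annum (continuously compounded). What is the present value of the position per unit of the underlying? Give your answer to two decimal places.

PV(remaining dividends) I = 5.72·e^(−0.0955·1/12) = 5.6747
Current forward F = (S − I)·e^(rT) = (264.37 − 5.6747)·e^(0.0955·14/12) = 258.6953 × 1.117861 = 289.1854
Value (long) = (F − K)·e^(−rT) = (289.1854 − 257.05) × 0.894566 = 28.7472
Short position value = −(long value) = -HK$28.75

-HK$28.75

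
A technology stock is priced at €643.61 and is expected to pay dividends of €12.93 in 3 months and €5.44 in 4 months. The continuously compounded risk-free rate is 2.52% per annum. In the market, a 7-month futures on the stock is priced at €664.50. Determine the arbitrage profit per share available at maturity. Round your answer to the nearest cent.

PV(dividends) I = 12.93·e^(−0.0252·3/12) + 5.44·e^(−0.0252·4/12) = 18.2433
Fair futures F* = (S − I)·e^(rT) = (643.61 − 18.2433)·e^0.014700 = 625.3667 × 1.014809 = 634.6278
Market €664.50 > fair 634.6278: forward overpriced → cash-and-carry (borrow at r, buy the stock and collect the dividends, short the forward).
Profit at T = |F_mkt − F*| = |664.50 − 634.6278| = €29.87 per share

€29.87 per share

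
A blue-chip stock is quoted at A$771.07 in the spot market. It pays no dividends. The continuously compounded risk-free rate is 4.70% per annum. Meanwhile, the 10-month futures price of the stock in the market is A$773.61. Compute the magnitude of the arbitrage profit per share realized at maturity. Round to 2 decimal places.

A$28.26 per share

Fair futures: F* = S·e^(carry·T), with carry = r = 0.0470
F* = 771.07 · e^(0.0470 × 10/12) = 771.07 · e^0.039167 = 771.07 × 1.039944 = A$801.8696
Market A$773.61 < fair A$801.8696: forward underpriced → reverse cash-and-carry (short spot, go long the forward).
At maturity, profit = |F_mkt − F*| = |773.61 − 801.8696| = A$28.26 per share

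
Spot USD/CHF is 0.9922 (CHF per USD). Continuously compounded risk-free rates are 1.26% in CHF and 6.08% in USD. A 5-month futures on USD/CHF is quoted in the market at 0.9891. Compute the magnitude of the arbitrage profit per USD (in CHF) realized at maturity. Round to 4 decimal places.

Fair futures: F* = S·e^(carry·T), with carry = (r_CHF − r_USD) = 0.0126 − 0.0608 = -0.0482
F* = 0.9922 · e^(-0.0482 × 5/12) = 0.9922 · e^-0.020083 = 0.9922 × 0.980117 = 0.9725
Market 0.9891 > fair 0.9725: forward overpriced → cash-and-carry (buy spot, short the forward).
At maturity, profit = |F_mkt − F*| = |0.9891 − 0.9725| = 0.0166 per USD (in CHF)

0.0166 per USD (in CHF)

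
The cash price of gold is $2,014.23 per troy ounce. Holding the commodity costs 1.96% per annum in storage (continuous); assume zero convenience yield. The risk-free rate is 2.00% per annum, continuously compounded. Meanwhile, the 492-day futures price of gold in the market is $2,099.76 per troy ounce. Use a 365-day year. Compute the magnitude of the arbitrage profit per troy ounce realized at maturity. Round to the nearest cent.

Fair futures: F* = S·e^(carry·T), with carry = (r + u) = 0.0200 + 0.0196 = 0.0396
F* = 2014.23 · e^(0.0396 × 492/365) = 2014.23 · e^0.05337863 = 2014.23 × 1.05482896 = $2124.6681
Market $2099.76 < fair $2124.6681: forward underpriced → reverse cash-and-carry (short spot, go long the forward).
At maturity, profit = |F_mkt − F*| = |2099.76 − 2124.6681| = $24.91 per troy ounce

$24.91 per troy ounce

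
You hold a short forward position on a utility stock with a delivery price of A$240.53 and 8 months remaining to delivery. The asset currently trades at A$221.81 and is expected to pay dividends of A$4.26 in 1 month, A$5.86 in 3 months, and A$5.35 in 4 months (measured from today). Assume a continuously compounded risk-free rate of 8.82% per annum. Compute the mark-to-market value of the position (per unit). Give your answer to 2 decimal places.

A$20.14

PV(remaining dividends) I = 4.26·e^(−0.0882·1/12) + 5.86·e^(−0.0882·3/12) + 5.35·e^(−0.0882·4/12) = 15.1560
Current forward F = (S − I)·e^(rT) = (221.81 − 15.1560)·e^(0.0882·8/12) = 206.6540 × 1.060563 = 219.1696
Value (long) = (F − K)·e^(−rT) = (219.1696 − 240.53) × 0.942895 = -20.1406
Short position value = −(long value) = A$20.14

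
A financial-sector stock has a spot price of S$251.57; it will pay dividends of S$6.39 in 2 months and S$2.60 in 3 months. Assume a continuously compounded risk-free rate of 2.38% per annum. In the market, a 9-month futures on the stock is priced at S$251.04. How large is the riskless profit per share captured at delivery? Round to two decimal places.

S$4.05 per share

PV(dividends) I = 6.39·e^(−0.0238·2/12) + 2.60·e^(−0.0238·3/12) = 8.9493
Fair futures F* = (S − I)·e^(rT) = (251.57 − 8.9493)·e^0.017850 = 242.6207 × 1.018010 = 246.9903
Market S$251.04 > fair 246.9903: forward overpriced → cash-and-carry (borrow at r, buy the stock and collect the dividends, short the forward).
Profit at T = |F_mkt − F*| = |251.04 − 246.9903| = S$4.05 per share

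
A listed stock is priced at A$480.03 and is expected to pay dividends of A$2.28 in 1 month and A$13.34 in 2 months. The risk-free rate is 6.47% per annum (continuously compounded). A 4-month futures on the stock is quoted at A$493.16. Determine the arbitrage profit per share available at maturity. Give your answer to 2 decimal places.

A$18.47 per share

PV(dividends) I = 2.28·e^(−0.0647·1/12) + 13.34·e^(−0.0647·2/12) = 15.4647
Fair futures F* = (S − I)·e^(rT) = (480.03 − 15.4647)·e^0.021567 = 464.5653 × 1.021801 = 474.6933
Market A$493.16 > fair 474.6933: forward overpriced → cash-and-carry (borrow at r, buy the stock and collect the dividends, short the forward).
Profit at T = |F_mkt − F*| = |493.16 − 474.6933| = A$18.47 per share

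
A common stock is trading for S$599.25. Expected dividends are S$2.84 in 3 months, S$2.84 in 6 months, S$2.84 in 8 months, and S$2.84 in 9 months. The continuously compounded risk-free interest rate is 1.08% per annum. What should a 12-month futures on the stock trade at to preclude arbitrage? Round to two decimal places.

PV(dividends) I = 2.84·e^(−0.0108·3/12) + 2.84·e^(−0.0108·6/12) + 2.84·e^(−0.0108·8/12) + 2.84·e^(−0.0108·9/12)
I = 2.8323 + 2.8247 + 2.8196 + 2.8171 = 11.2937
F = (S − I)·e^(rT) = (599.25 − 11.2937) · e^(0.0108·12/12)
= 587.9563 · e^0.010800 = 587.9563 × 1.010859 = S$594.34

S$594.34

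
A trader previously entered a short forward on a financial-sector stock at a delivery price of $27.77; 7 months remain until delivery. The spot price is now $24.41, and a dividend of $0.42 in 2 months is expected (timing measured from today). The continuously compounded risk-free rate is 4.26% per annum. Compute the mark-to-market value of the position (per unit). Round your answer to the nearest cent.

$3.10

PV(remaining dividends) I = 0.42·e^(−0.0426·2/12) = 0.4170
Current forward F = (S − I)·e^(rT) = (24.41 − 0.4170)·e^(0.0426·7/12) = 23.9930 × 1.025161 = 24.5967
Value (long) = (F − K)·e^(−rT) = (24.5967 − 27.77) × 0.975456 = -3.0954
Short position value = −(long value) = $3.10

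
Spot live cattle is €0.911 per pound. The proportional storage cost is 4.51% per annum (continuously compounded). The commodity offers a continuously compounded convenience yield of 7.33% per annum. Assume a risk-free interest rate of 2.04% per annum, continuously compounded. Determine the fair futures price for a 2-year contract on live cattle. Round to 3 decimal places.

Net carry = r + u − y = 0.0204 + 0.0451 − 0.0733 = -0.0078
F = S·e^((r+u−y)T) = 0.911 · e^(-0.0078 × 2) = 0.911 · e^-0.015600
= 0.911 × 0.984521 = €0.897 per pound

€0.897 per pound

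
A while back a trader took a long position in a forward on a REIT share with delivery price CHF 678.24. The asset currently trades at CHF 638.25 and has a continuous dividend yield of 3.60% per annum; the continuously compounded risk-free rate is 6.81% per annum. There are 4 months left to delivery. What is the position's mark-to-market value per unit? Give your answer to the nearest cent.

Current fair forward for the remaining 4 months: F = S·e^((r − q)·T), (r − q) = 0.0681 − 0.0360 = 0.0321
F = 638.25 · e^(0.0321 × 4/12) = 638.25 × 1.010757 = 645.1157
Value of long forward = (F − K)·e^(−rT) = (645.1157 − 678.24) · e^(−0.0681·4/12)
= -33.1243 × 0.977556 = -32.38

-CHF 32.38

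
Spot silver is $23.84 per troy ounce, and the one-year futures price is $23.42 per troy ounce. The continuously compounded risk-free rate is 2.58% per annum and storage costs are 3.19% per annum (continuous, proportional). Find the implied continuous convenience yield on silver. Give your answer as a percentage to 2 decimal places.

7.55%

F = S·e^((r+u−y)T) ⇒ (r+u−y) = ln(F/S)/T
ln(23.42/23.84) = -0.017774; /T ⇒ -0.017774
y = r + u − ln(F/S)/T = 0.0258 + 0.0319 + 0.017774 = 0.075474
y = 7.55%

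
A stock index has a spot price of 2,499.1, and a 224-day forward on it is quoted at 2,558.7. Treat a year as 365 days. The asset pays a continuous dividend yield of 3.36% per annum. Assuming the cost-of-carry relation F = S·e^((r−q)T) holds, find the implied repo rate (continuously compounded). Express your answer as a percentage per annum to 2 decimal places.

7.20%

From F = S·e^((r−q)T): (r − q) = ln(F/S)/T
ln(2558.7/2499.1) = ln(1.023849) = 0.023569
(r − q) = 0.023569 / (224/365) = 0.038405
r = ln(F/S)/T + q = 0.038405 + 0.0336 = 0.072005
r = 7.20%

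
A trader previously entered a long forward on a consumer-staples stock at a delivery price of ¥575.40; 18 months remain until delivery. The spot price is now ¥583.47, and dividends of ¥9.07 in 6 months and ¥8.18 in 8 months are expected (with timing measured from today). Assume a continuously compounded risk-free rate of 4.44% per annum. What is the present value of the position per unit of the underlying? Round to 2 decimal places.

PV(remaining dividends) I = 9.07·e^(−0.0444·6/12) + 8.18·e^(−0.0444·8/12) = 16.8123
Current forward F = (S − I)·e^(rT) = (583.47 − 16.8123)·e^(0.0444·18/12) = 566.6577 × 1.068868 = 605.6823
Value (long) = (F − K)·e^(−rT) = (605.6823 − 575.40) × 0.935569 = 28.3312
Value = ¥28.33

¥28.33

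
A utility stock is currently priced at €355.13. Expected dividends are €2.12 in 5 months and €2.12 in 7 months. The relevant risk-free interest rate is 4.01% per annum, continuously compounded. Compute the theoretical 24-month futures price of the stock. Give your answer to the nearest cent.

PV(dividends) I = 2.12·e^(−0.0401·5/12) + 2.12·e^(−0.0401·7/12)
I = 2.0849 + 2.0710 = 4.1559
F = (S − I)·e^(rT) = (355.13 − 4.1559) · e^(0.0401·24/12)
= 350.9741 · e^0.080200 = 350.9741 × 1.083504 = €380.28

€380.28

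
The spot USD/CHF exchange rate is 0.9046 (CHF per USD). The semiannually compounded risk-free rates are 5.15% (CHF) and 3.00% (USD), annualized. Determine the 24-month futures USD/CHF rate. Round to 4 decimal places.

By covered interest parity, F = S · (1+r_CHF/2)^(2T) / (1+r_USD/2)^(2T)
= 0.9046 × 1.107047 / 1.061364 = 0.9046 × 1.043042
F = 0.9435 CHF per USD

0.9435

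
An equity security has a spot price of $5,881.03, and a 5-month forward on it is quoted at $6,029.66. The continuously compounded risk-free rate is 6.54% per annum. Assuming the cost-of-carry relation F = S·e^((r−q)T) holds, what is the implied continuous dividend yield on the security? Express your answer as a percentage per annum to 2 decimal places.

From F = S·e^((r−q)T): (r − q) = ln(F/S)/T
ln(6029.66/5881.03) = ln(1.025273) = 0.024959
(r − q) = 0.024959 / (5/12) = 0.059902
q = r − ln(F/S)/T = 0.0654 − 0.059902 = 0.005498
q = 0.55%

0.55%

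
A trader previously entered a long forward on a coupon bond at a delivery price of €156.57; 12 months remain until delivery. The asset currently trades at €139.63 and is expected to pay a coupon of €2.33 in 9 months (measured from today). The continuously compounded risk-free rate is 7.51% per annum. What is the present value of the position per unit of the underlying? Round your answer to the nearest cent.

-€7.81

PV(remaining coupons) I = 2.33·e^(−0.0751·9/12) = 2.2024
Current forward F = (S − I)·e^(rT) = (139.63 − 2.2024)·e^(0.0751·12/12) = 137.4276 × 1.077992 = 148.1459
Value (long) = (F − K)·e^(−rT) = (148.1459 − 156.57) × 0.927651 = -7.8146
Value = -€7.81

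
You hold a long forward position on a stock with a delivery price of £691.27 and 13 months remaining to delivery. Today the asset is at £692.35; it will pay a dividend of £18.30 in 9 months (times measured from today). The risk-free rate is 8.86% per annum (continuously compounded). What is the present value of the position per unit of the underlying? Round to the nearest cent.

PV(remaining dividends) I = 18.30·e^(−0.0886·9/12) = 17.1235
Current forward F = (S − I)·e^(rT) = (692.35 − 17.1235)·e^(0.0886·13/12) = 675.2265 × 1.100741 = 743.2495
Value (long) = (F − K)·e^(−rT) = (743.2495 − 691.27) × 0.908479 = 47.2223
Value = £47.22

£47.22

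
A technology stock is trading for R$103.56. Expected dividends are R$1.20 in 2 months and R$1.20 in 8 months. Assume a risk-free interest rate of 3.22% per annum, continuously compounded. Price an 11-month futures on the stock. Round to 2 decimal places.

PV(dividends) I = 1.20·e^(−0.0322·2/12) + 1.20·e^(−0.0322·8/12)
I = 1.1936 + 1.1745 = 2.3681
F = (S − I)·e^(rT) = (103.56 − 2.3681) · e^(0.0322·11/12)
= 101.1919 · e^0.029517 = 101.1919 × 1.029957 = R$104.22

R$104.22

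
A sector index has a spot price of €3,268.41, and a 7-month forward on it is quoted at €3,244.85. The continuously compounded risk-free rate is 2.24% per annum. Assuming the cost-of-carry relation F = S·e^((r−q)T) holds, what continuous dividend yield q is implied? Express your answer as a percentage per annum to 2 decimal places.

3.48%

From F = S·e^((r−q)T): (r − q) = ln(F/S)/T
ln(3244.85/3268.41) = ln(0.992792) = -0.007234
(r − q) = -0.007234 / (7/12) = -0.012401
q = r − ln(F/S)/T = 0.0224 + 0.012401 = 0.034801
q = 3.48%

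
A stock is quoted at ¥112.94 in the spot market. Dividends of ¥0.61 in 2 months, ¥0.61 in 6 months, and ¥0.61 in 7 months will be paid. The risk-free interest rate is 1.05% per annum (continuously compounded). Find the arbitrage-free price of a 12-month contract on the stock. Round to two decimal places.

PV(dividends) I = 0.61·e^(−0.0105·2/12) + 0.61·e^(−0.0105·6/12) + 0.61·e^(−0.0105·7/12)
I = 0.6089 + 0.6068 + 0.6063 = 1.8220
F = (S − I)·e^(rT) = (112.94 − 1.8220) · e^(0.0105·12/12)
= 111.1180 · e^0.010500 = 111.1180 × 1.010555 = ¥112.29

¥112.29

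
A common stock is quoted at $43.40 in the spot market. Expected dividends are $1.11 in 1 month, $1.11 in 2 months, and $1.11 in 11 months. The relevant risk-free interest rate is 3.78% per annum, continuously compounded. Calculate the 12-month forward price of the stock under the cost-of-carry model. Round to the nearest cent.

$41.66

PV(dividends) I = 1.11·e^(−0.0378·1/12) + 1.11·e^(−0.0378·2/12) + 1.11·e^(−0.0378·11/12)
I = 1.1065 + 1.1030 + 1.0722 = 3.2817
F = (S − I)·e^(rT) = (43.40 − 3.2817) · e^(0.0378·12/12)
= 40.1183 · e^0.037800 = 40.1183 × 1.038524 = $41.66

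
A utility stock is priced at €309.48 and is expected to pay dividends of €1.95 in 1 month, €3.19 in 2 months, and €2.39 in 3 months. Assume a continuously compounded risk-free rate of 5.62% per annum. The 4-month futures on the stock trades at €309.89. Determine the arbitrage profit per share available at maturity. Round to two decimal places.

PV(dividends) I = 1.95·e^(−0.0562·1/12) + 3.19·e^(−0.0562·2/12) + 2.39·e^(−0.0562·3/12) = 7.4578
Fair futures F* = (S − I)·e^(rT) = (309.48 − 7.4578)·e^0.018733 = 302.0222 × 1.018910 = 307.7334
Market €309.89 > fair 307.7334: forward overpriced → cash-and-carry (borrow at r, buy the stock and collect the dividends, short the forward).
Profit at T = |F_mkt − F*| = |309.89 − 307.7334| = €2.16 per share

€2.16 per share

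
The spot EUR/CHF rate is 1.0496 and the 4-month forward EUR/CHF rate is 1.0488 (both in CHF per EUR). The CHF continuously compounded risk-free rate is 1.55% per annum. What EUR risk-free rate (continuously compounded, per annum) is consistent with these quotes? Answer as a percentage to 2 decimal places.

F = S·e^((r_CHF − r_EUR)T) ⇒ r_EUR = r_CHF − ln(F/S)/T
ln(1.0488/1.0496) = -0.000762; /(4/12) = -0.002286
r_EUR = 0.0155 + 0.002286 = 0.017786
r_EUR = 1.78%

1.78%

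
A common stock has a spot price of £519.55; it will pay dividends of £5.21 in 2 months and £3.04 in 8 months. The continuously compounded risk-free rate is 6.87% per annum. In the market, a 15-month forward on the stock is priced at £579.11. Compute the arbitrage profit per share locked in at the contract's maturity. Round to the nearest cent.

£21.75 per share

PV(dividends) I = 5.21·e^(−0.0687·2/12) + 3.04·e^(−0.0687·8/12) = 8.0546
Fair forward F* = (S − I)·e^(rT) = (519.55 − 8.0546)·e^0.085875 = 511.4954 × 1.089670 = 557.3612
Market £579.11 > fair 557.3612: forward overpriced → cash-and-carry (borrow at r, buy the stock and collect the dividends, short the forward).
Profit at T = |F_mkt − F*| = |579.11 − 557.3612| = £21.75 per share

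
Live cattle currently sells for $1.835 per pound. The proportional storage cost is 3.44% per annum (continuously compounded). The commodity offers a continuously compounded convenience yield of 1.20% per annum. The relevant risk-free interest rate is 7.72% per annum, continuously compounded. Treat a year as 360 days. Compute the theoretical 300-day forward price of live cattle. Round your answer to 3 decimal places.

$1.994 per pound

Net carry = r + u − y = 0.0772 + 0.0344 − 0.0120 = 0.0996
F = S·e^((r+u−y)T) = 1.835 · e^(0.0996 × 300/360) = 1.835 · e^0.083000
= 1.835 × 1.086542 = $1.994 per pound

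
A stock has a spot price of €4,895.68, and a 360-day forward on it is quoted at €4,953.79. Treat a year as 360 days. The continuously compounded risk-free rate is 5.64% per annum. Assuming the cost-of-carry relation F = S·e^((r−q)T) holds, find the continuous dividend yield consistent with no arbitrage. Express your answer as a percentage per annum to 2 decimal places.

4.46%

From F = S·e^((r−q)T): (r − q) = ln(F/S)/T
ln(4953.79/4895.68) = ln(1.011870) = 0.011800
(r − q) = 0.011800 / (360/360) = 0.011800
q = r − ln(F/S)/T = 0.0564 − 0.011800 = 0.044600
q = 4.46%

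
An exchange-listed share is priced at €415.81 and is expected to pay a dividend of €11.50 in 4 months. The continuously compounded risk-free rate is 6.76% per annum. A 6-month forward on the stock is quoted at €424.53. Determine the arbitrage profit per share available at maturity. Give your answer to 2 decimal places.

PV(dividends) I = 11.50·e^(−0.0676·4/12) = 11.2438
Fair forward F* = (S − I)·e^(rT) = (415.81 − 11.2438)·e^0.033800 = 404.5662 × 1.034378 = 418.4744
Market €424.53 > fair 418.4744: forward overpriced → cash-and-carry (borrow at r, buy the stock and collect the dividends, short the forward).
Profit at T = |F_mkt − F*| = |424.53 − 418.4744| = €6.06 per share

€6.06 per share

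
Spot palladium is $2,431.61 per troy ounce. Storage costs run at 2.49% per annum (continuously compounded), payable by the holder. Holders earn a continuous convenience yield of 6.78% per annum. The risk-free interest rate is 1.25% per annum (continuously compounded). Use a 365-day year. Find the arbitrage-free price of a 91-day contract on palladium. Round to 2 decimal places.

$2,413.25 per troy ounce

Net carry = r + u − y = 0.0125 + 0.0249 − 0.0678 = -0.0304
F = S·e^((r+u−y)T) = 2431.61 · e^(-0.0304 × 91/365) = 2431.61 · e^-0.00757918
= 2431.61 × 0.99244947 = $2,413.25 per troy ounce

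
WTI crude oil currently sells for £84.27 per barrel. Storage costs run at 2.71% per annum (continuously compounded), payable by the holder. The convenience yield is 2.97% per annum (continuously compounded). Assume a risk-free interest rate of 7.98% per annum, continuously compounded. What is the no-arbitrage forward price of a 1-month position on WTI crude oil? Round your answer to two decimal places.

£84.81 per barrel

Net carry = r + u − y = 0.0798 + 0.0271 − 0.0297 = 0.0772
F = S·e^((r+u−y)T) = 84.27 · e^(0.0772 × 1/12) = 84.27 · e^0.006433
= 84.27 × 1.006454 = £84.81 per barrel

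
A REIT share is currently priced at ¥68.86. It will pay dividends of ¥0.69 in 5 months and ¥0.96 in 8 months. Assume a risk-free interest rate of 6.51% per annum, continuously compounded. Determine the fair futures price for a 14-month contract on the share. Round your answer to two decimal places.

¥72.58

PV(dividends) I = 0.69·e^(−0.0651·5/12) + 0.96·e^(−0.0651·8/12)
I = 0.6715 + 0.9192 = 1.5907
F = (S − I)·e^(rT) = (68.86 − 1.5907) · e^(0.0651·14/12)
= 67.2693 · e^0.075950 = 67.2693 × 1.078909 = ¥72.58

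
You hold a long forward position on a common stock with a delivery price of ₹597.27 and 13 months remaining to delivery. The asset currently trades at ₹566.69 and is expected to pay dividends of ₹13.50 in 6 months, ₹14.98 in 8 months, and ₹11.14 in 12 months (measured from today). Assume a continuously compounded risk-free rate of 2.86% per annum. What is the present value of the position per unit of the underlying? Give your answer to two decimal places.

-₹51.19

PV(remaining dividends) I = 13.50·e^(−0.0286·6/12) + 14.98·e^(−0.0286·8/12) + 11.14·e^(−0.0286·12/12) = 38.8313
Current forward F = (S − I)·e^(rT) = (566.69 − 38.8313)·e^(0.0286·13/12) = 527.8587 × 1.031468 = 544.4694
Value (long) = (F − K)·e^(−rT) = (544.4694 − 597.27) × 0.969492 = -51.1898
Value = -₹51.19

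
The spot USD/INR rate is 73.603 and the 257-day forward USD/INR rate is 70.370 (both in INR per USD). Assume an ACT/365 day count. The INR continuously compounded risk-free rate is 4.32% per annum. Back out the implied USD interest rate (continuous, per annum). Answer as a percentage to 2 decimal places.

10.70%

F = S·e^((r_INR − r_USD)T) ⇒ r_USD = r_INR − ln(F/S)/T
ln(70.370/73.603) = -0.044919; /(257/365) = -0.063795
r_USD = 0.0432 + 0.063795 = 0.106995
r_USD = 10.70%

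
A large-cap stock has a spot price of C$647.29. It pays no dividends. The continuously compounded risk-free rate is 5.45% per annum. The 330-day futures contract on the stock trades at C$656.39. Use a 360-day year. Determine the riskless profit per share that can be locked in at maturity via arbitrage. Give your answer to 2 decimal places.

Fair futures: F* = S·e^(carry·T), with carry = r = 0.0545
F* = 647.29 · e^(0.0545 × 330/360) = 647.29 · e^0.049958 = 647.29 × 1.051227 = C$680.4487
Market C$656.39 < fair C$680.4487: forward underpriced → reverse cash-and-carry (short spot, go long the forward).
At maturity, profit = |F_mkt − F*| = |656.39 − 680.4487| = C$24.06 per share

C$24.06 per share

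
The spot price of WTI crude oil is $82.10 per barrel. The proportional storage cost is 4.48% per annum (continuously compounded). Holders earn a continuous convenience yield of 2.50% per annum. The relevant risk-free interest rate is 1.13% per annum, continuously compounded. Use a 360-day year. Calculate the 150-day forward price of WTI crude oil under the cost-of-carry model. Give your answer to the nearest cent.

$83.17 per barrel

Net carry = r + u − y = 0.0113 + 0.0448 − 0.0250 = 0.0311
F = S·e^((r+u−y)T) = 82.10 · e^(0.0311 × 150/360) = 82.10 · e^0.012958
= 82.10 × 1.013042 = $83.17 per barrel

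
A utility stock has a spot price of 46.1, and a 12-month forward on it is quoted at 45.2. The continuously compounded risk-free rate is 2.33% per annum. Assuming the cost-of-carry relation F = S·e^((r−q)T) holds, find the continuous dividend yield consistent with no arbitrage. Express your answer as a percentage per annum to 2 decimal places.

From F = S·e^((r−q)T): (r − q) = ln(F/S)/T
ln(45.2/46.1) = ln(0.980477) = -0.019716
(r − q) = -0.019716 / (12/12) = -0.019716
q = r − ln(F/S)/T = 0.0233 + 0.019716 = 0.043016
q = 4.30%

4.30%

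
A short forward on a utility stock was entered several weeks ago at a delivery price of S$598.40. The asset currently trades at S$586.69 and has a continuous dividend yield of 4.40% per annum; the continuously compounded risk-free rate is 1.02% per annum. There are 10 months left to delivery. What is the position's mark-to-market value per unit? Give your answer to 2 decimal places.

S$27.77

Current fair forward for the remaining 10 months: F = S·e^((r − q)·T), (r − q) = 0.0102 − 0.0440 = -0.0338
F = 586.69 · e^(-0.0338 × 10/12) = 586.69 × 0.972226 = 570.3953
Value of long forward = (F − K)·e^(−rT) = (570.3953 − 598.40) · e^(−0.0102·10/12)
= -28.0047 × 0.991536 = -27.77
Short position value = −(long value) = S$27.77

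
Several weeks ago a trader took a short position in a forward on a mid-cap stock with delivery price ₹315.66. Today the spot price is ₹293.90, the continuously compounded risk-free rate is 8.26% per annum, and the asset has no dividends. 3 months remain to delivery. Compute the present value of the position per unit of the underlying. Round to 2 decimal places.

₹15.31

Current fair forward for the remaining 3 months: F = S·e^(r·T), r = 0.0826
F = 293.90 · e^(0.0826 × 3/12) = 293.90 × 1.020865 = 300.0322
Value of long forward = (F − K)·e^(−rT) = (300.0322 − 315.66) · e^(−0.0826·3/12)
= -15.6278 × 0.979562 = -15.31
Short position value = −(long value) = ₹15.31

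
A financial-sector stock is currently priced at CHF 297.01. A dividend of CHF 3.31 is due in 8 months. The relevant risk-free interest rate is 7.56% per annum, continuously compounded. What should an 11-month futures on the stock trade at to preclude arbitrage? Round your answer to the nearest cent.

PV(dividends) I = 3.31·e^(−0.0756·8/12)
I = 3.1473
F = (S − I)·e^(rT) = (297.01 − 3.1473) · e^(0.0756·11/12)
= 293.8627 · e^0.069300 = 293.8627 × 1.071758 = CHF 314.95

CHF 314.95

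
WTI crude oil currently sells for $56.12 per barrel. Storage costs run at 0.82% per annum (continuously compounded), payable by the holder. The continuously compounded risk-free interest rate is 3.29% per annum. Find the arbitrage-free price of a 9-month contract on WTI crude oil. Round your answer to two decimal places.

$57.88 per barrel

Net carry = r + u − y = 0.0329 + 0.0082 − 0.0000 = 0.0411
F = S·e^((r+u−y)T) = 56.12 · e^(0.0411 × 9/12) = 56.12 · e^0.030825
= 56.12 × 1.031305 = $57.88 per barrel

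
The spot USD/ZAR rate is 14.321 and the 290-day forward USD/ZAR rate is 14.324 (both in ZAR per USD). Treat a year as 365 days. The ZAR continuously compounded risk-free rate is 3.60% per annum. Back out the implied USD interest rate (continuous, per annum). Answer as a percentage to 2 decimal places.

3.57%

F = S·e^((r_ZAR − r_USD)T) ⇒ r_USD = r_ZAR − ln(F/S)/T
ln(14.324/14.321) = 0.000209; /(290/365) = 0.000263
r_USD = 0.0360 − 0.000263 = 0.035737
r_USD = 3.57%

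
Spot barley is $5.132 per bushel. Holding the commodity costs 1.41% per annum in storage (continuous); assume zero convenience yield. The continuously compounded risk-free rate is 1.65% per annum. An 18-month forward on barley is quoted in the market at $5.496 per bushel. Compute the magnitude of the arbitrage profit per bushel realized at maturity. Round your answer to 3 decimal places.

$0.123 per bushel

Fair forward: F* = S·e^(carry·T), with carry = (r + u) = 0.0165 + 0.0141 = 0.0306
F* = 5.132 · e^(0.0306 × 18/12) = 5.132 · e^0.045900 = 5.132 × 1.046970 = $5.3731
Market $5.496 > fair $5.3731: forward overpriced → cash-and-carry (buy spot, short the forward).
At maturity, profit = |F_mkt − F*| = |5.496 − 5.3731| = $0.123 per bushel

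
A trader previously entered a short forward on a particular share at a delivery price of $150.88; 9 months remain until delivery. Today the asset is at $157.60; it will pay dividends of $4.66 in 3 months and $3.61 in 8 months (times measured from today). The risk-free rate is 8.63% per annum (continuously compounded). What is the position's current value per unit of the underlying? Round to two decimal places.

PV(remaining dividends) I = 4.66·e^(−0.0863·3/12) + 3.61·e^(−0.0863·8/12) = 7.9687
Current forward F = (S − I)·e^(rT) = (157.60 − 7.9687)·e^(0.0863·9/12) = 149.6313 × 1.066866 = 159.6365
Value (long) = (F − K)·e^(−rT) = (159.6365 − 150.88) × 0.937325 = 8.2077
Short position value = −(long value) = -$8.21

-$8.21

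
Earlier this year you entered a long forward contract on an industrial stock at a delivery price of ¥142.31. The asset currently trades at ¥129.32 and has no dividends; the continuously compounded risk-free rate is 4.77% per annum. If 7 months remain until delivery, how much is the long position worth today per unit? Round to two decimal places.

Current fair forward for the remaining 7 months: F = S·e^(r·T), r = 0.0477
F = 129.32 · e^(0.0477 × 7/12) = 129.32 × 1.028216 = 132.9689
Value of long forward = (F − K)·e^(−rT) = (132.9689 − 142.31) · e^(−0.0477·7/12)
= -9.3411 × 0.972559 = -9.08

-¥9.08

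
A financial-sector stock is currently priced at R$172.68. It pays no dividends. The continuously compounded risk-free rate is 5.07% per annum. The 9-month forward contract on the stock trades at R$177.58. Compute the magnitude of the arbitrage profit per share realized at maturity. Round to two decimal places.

Fair forward: F* = S·e^(carry·T), with carry = r = 0.0507
F* = 172.68 · e^(0.0507 × 9/12) = 172.68 · e^0.038025 = 172.68 × 1.038757 = R$179.3726
Market R$177.58 < fair R$179.3726: forward underpriced → reverse cash-and-carry (short spot, go long the forward).
At maturity, profit = |F_mkt − F*| = |177.58 − 179.3726| = R$1.79 per share

R$1.79 per share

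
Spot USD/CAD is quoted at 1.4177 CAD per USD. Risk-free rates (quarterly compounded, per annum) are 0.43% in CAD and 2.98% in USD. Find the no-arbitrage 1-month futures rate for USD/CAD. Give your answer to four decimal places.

By covered interest parity, F = S · (1+r_CAD/4)^(4T) / (1+r_USD/4)^(4T)
= 1.4177 × 1.000358 / 1.002477 = 1.4177 × 0.997886
F = 1.4147 CAD per USD

1.4147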